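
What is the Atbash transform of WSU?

DHF

W(22) → D(3)
S(18) → H(7)
U(20) → F(5)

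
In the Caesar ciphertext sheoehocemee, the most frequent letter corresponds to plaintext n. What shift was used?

The most frequent ciphertext letter is e (appears 5 times).
e is position 4; n is position 13.
Shift = -9≡17.

17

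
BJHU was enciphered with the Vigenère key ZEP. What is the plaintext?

Repeat the key across the ciphertext: ZEPZ
B(1)−Z(25): -24≡2 → C
J(9)−E(4): 5 → F
H(7)−P(15): -8≡18 → S
U(20)−Z(25): -5≡21 → V

CFSV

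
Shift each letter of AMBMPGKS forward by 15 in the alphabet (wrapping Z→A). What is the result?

A(0): 0+15=15 → P
M(12): 12+15=27≡1 → B
B(1): 1+15=16 → Q
M(12): 12+15=27≡1 → B
P(15): 15+15=30≡4 → E
G(6): 6+15=21 → V
K(10): 10+15=25 → Z
S(18): 18+15=33≡7 → H

PBQBEVZH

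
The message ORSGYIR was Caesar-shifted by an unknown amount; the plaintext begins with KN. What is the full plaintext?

From the crib: O(14)−K(10)=4, so the shift is 4.
Subtract 4 from each ciphertext letter:
O(14): 14−4=10 → K
R(17): 17−4=13 → N
S(18): 18−4=14 → O
G(6): 6−4=2 → C
Y(24): 24−4=20 → U
I(8): 8−4=4 → E
R(17): 17−4=13 → N

KNOCUEN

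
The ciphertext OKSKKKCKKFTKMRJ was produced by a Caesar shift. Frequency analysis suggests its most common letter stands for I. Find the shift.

2

The most frequent ciphertext letter is K (appears 7 times).
K is position 10; I is position 8.
Shift = 2.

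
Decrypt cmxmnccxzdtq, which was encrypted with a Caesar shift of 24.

eozopeezbfvs

c(2): 2−24=-22≡4 → e
m(12): 12−24=-12≡14 → o
x(23): 23−24=-1≡25 → z
m(12): 12−24=-12≡14 → o
n(13): 13−24=-11≡15 → p
c(2): 2−24=-22≡4 → e
c(2): 2−24=-22≡4 → e
x(23): 23−24=-1≡25 → z
z(25): 25−24=1 → b
d(3): 3−24=-21≡5 → f
t(19): 19−24=-5≡21 → v
q(16): 16−24=-8≡18 → s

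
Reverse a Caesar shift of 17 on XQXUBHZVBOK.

X(23): 23−17=6 → G
Q(16): 16−17=-1≡25 → Z
X(23): 23−17=6 → G
U(20): 20−17=3 → D
B(1): 1−17=-16≡10 → K
H(7): 7−17=-10≡16 → Q
Z(25): 25−17=8 → I
V(21): 21−17=4 → E
B(1): 1−17=-16≡10 → K
O(14): 14−17=-3≡23 → X
K(10): 10−17=-7≡19 → T

GZGDKQIEKXT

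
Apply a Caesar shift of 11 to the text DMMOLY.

D(3): 3+11=14 → O
M(12): 12+11=23 → X
M(12): 12+11=23 → X
O(14): 14+11=25 → Z
L(11): 11+11=22 → W
Y(24): 24+11=35≡9 → J

OXXZWJ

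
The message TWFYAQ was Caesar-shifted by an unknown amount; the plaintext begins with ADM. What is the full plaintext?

From the crib: T(19)−A(0)=19, so the shift is 19.
Subtract 19 from each ciphertext letter:
T(19): 19−19=0 → A
W(22): 22−19=3 → D
F(5): 5−19=-14≡12 → M
Y(24): 24−19=5 → F
A(0): 0−19=-19≡7 → H
Q(16): 16−19=-3≡23 → X

ADMFHX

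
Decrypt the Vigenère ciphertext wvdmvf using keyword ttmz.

Repeat the key across the ciphertext: ttmztt
w(22)−t(19): 3 → d
v(21)−t(19): 2 → c
d(3)−m(12): -9≡17 → r
m(12)−z(25): -13≡13 → n
v(21)−t(19): 2 → c
f(5)−t(19): -14≡12 → m

dcrncm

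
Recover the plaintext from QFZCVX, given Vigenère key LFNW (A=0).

Repeat the key across the ciphertext: LFNWLF
Q(16)−L(11): 5 → F
F(5)−F(5): 0 → A
Z(25)−N(13): 12 → M
C(2)−W(22): -20≡6 → G
V(21)−L(11): 10 → K
X(23)−F(5): 18 → S

FAMGKS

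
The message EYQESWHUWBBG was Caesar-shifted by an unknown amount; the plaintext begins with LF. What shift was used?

From the crib: E(4)−L(11)=-7≡19, so the shift is 19.

19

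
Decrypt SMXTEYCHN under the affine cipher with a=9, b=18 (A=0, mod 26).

The inverse of 9 mod 26 is 3, since 9·3=27≡1. Apply D(y)=3·(y−18) mod 26:
S(18): 3·(18−18)=0 → A
M(12): 3·(12−18)=-18≡8 → I
X(23): 3·(23−18)=15 → P
T(19): 3·(19−18)=3 → D
E(4): 3·(4−18)=-42≡10 → K
Y(24): 3·(24−18)=18 → S
C(2): 3·(2−18)=-48≡4 → E
H(7): 3·(7−18)=-33≡19 → T
N(13): 3·(13−18)=-15≡11 → L

AIPDKSETL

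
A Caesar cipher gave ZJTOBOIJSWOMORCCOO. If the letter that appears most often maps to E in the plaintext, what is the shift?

The most frequent ciphertext letter is O (appears 6 times).
O is position 14; E is position 4.
Shift = 10.

10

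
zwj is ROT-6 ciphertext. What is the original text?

z(25): 25−6=19 → t
w(22): 22−6=16 → q
j(9): 9−6=3 → d

tqd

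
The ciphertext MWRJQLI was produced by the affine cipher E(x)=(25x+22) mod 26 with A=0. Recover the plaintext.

The inverse of 25 mod 26 is 25, since 25·25=625≡1. Apply D(y)=25·(y−22) mod 26:
M(12): 25·(12−22)=-250≡10 → K
W(22): 25·(22−22)=0 → A
R(17): 25·(17−22)=-125≡5 → F
J(9): 25·(9−22)=-325≡13 → N
Q(16): 25·(16−22)=-150≡6 → G
L(11): 25·(11−22)=-275≡11 → L
I(8): 25·(8−22)=-350≡14 → O

KAFNGLO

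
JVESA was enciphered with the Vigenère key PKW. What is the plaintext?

ULIDQ

Repeat the key across the ciphertext: PKWPK
J(9)−P(15): -6≡20 → U
V(21)−K(10): 11 → L
E(4)−W(22): -18≡8 → I
S(18)−P(15): 3 → D
A(0)−K(10): -10≡16 → Q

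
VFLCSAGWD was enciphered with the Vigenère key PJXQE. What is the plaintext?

GWOMOLXZN

Repeat the key across the ciphertext: PJXQEPJXQ
V(21)−P(15): 6 → G
F(5)−J(9): -4≡22 → W
L(11)−X(23): -12≡14 → O
C(2)−Q(16): -14≡12 → M
S(18)−E(4): 14 → O
A(0)−P(15): -15≡11 → L
G(6)−J(9): -3≡23 → X
W(22)−X(23): -1≡25 → Z
D(3)−Q(16): -13≡13 → N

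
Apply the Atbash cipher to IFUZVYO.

RUFAEBL

I(8) → R(17)
F(5) → U(20)
U(20) → F(5)
Z(25) → A(0)
V(21) → E(4)
Y(24) → B(1)
O(14) → L(11)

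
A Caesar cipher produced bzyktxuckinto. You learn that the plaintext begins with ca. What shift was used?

25

From the crib: b(1)−c(2)=-1≡25, so the shift is 25.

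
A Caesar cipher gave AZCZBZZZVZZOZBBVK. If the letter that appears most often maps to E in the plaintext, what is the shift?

The most frequent ciphertext letter is Z (appears 8 times).
Z is position 25; E is position 4.
Shift = 21.

21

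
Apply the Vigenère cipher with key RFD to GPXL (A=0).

XUAC

Repeat the key across the message: RFDR
G(6)+R(17): 23 → X
P(15)+F(5): 20 → U
X(23)+D(3): 26≡0 → A
L(11)+R(17): 28≡2 → C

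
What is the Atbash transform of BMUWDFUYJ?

YNFDWUFBQ

B(1) → Y(24)
M(12) → N(13)
U(20) → F(5)
W(22) → D(3)
D(3) → W(22)
F(5) → U(20)
U(20) → F(5)
Y(24) → B(1)
J(9) → Q(16)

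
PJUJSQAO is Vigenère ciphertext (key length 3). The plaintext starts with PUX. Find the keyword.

Subtract each crib letter from the matching ciphertext letter (mod 26):
P(15)−P(15)=0 → A
J(9)−U(20)=-11≡15 → P
U(20)−X(23)=-3≡23 → X

APX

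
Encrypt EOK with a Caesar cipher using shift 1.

E(4): 4+1=5 → F
O(14): 14+1=15 → P
K(10): 10+1=11 → L

FPL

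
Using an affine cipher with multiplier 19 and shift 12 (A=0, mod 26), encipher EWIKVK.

E(4): 19·4+12=88≡10 → K
W(22): 19·22+12=430≡14 → O
I(8): 19·8+12=164≡8 → I
K(10): 19·10+12=202≡20 → U
V(21): 19·21+12=411≡21 → V
K(10): 19·10+12=202≡20 → U

KOIUVU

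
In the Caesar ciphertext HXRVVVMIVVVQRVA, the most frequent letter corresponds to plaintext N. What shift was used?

The most frequent ciphertext letter is V (appears 7 times).
V is position 21; N is position 13.
Shift = 8.

8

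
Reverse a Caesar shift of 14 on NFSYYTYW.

N(13): 13−14=-1≡25 → Z
F(5): 5−14=-9≡17 → R
S(18): 18−14=4 → E
Y(24): 24−14=10 → K
Y(24): 24−14=10 → K
T(19): 19−14=5 → F
Y(24): 24−14=10 → K
W(22): 22−14=8 → I

ZREKKFKI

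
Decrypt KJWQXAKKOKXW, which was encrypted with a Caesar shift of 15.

K(10): 10−15=-5≡21 → V
J(9): 9−15=-6≡20 → U
W(22): 22−15=7 → H
Q(16): 16−15=1 → B
X(23): 23−15=8 → I
A(0): 0−15=-15≡11 → L
K(10): 10−15=-5≡21 → V
K(10): 10−15=-5≡21 → V
O(14): 14−15=-1≡25 → Z
K(10): 10−15=-5≡21 → V
X(23): 23−15=8 → I
W(22): 22−15=7 → H

VUHBILVVZVIH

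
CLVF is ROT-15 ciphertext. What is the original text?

C(2): 2−15=-13≡13 → N
L(11): 11−15=-4≡22 → W
V(21): 21−15=6 → G
F(5): 5−15=-10≡16 → Q

NWGQ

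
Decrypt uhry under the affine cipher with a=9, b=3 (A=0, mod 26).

zmql

The inverse of 9 mod 26 is 3, since 9·3=27≡1. Apply D(y)=3·(y−3) mod 26:
u(20): 3·(20−3)=51≡25 → z
h(7): 3·(7−3)=12 → m
r(17): 3·(17−3)=42≡16 → q
y(24): 3·(24−3)=63≡11 → l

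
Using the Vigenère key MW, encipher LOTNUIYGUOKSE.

Repeat the key across the message: MWMWMWMWMWMWM
L(11)+M(12): 23 → X
O(14)+W(22): 36≡10 → K
T(19)+M(12): 31≡5 → F
N(13)+W(22): 35≡9 → J
U(20)+M(12): 32≡6 → G
I(8)+W(22): 30≡4 → E
Y(24)+M(12): 36≡10 → K
G(6)+W(22): 28≡2 → C
U(20)+M(12): 32≡6 → G
O(14)+W(22): 36≡10 → K
K(10)+M(12): 22 → W
S(18)+W(22): 40≡14 → O
E(4)+M(12): 16 → Q

XKFJGEKCGKWOQ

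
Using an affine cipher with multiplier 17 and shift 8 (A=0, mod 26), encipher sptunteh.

cdtkvtyx

s(18): 17·18+8=314≡2 → c
p(15): 17·15+8=263≡3 → d
t(19): 17·19+8=331≡19 → t
u(20): 17·20+8=348≡10 → k
n(13): 17·13+8=229≡21 → v
t(19): 17·19+8=331≡19 → t
e(4): 17·4+8=76≡24 → y
h(7): 17·7+8=127≡23 → x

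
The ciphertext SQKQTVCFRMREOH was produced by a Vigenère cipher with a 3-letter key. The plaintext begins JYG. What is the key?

JSE

Subtract each crib letter from the matching ciphertext letter (mod 26):
S(18)−J(9)=9 → J
Q(16)−Y(24)=-8≡18 → S
K(10)−G(6)=4 → E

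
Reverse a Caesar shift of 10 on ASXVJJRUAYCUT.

A(0): 0−10=-10≡16 → Q
S(18): 18−10=8 → I
X(23): 23−10=13 → N
V(21): 21−10=11 → L
J(9): 9−10=-1≡25 → Z
J(9): 9−10=-1≡25 → Z
R(17): 17−10=7 → H
U(20): 20−10=10 → K
A(0): 0−10=-10≡16 → Q
Y(24): 24−10=14 → O
C(2): 2−10=-8≡18 → S
U(20): 20−10=10 → K
T(19): 19−10=9 → J

QINLZZHKQOSKJ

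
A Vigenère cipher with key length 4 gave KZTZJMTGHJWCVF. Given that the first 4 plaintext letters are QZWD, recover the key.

UAXW

Subtract each crib letter from the matching ciphertext letter (mod 26):
K(10)−Q(16)=-6≡20 → U
Z(25)−Z(25)=0 → A
T(19)−W(22)=-3≡23 → X
Z(25)−D(3)=22 → W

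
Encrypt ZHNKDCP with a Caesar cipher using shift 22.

Z(25): 25+22=47≡21 → V
H(7): 7+22=29≡3 → D
N(13): 13+22=35≡9 → J
K(10): 10+22=32≡6 → G
D(3): 3+22=25 → Z
C(2): 2+22=24 → Y
P(15): 15+22=37≡11 → L

VDJGZYL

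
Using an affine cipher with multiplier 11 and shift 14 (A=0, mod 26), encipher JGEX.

JCGH

J(9): 11·9+14=113≡9 → J
G(6): 11·6+14=80≡2 → C
E(4): 11·4+14=58≡6 → G
X(23): 11·23+14=267≡7 → H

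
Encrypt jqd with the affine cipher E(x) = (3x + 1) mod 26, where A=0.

j(9): 3·9+1=28≡2 → c
q(16): 3·16+1=49≡23 → x
d(3): 3·3+1=10 → k

cxk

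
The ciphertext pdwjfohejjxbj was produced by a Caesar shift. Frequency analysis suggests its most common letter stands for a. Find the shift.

The most frequent ciphertext letter is j (appears 4 times).
j is position 9; a is position 0.
Shift = 9.

9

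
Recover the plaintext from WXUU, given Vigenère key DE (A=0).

Repeat the key across the ciphertext: DEDE
W(22)−D(3): 19 → T
X(23)−E(4): 19 → T
U(20)−D(3): 17 → R
U(20)−E(4): 16 → Q

TTRQ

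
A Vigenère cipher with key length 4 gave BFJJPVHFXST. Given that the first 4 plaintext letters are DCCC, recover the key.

Subtract each crib letter from the matching ciphertext letter (mod 26):
B(1)−D(3)=-2≡24 → Y
F(5)−C(2)=3 → D
J(9)−C(2)=7 → H
J(9)−C(2)=7 → H

YDHH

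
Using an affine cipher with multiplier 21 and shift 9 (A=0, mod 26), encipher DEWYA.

UPDTJ

D(3): 21·3+9=72≡20 → U
E(4): 21·4+9=93≡15 → P
W(22): 21·22+9=471≡3 → D
Y(24): 21·24+9=513≡19 → T
A(0): 21·0+9=9 → J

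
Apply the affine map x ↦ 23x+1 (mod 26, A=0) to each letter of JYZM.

J(9): 23·9+1=208≡0 → A
Y(24): 23·24+1=553≡7 → H
Z(25): 23·25+1=576≡4 → E
M(12): 23·12+1=277≡17 → R

AHER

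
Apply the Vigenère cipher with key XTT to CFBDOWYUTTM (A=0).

ZYUAHPVNMQF

Repeat the key across the message: XTTXTTXTTXT
C(2)+X(23): 25 → Z
F(5)+T(19): 24 → Y
B(1)+T(19): 20 → U
D(3)+X(23): 26≡0 → A
O(14)+T(19): 33≡7 → H
W(22)+T(19): 41≡15 → P
Y(24)+X(23): 47≡21 → V
U(20)+T(19): 39≡13 → N
T(19)+T(19): 38≡12 → M
T(19)+X(23): 42≡16 → Q
M(12)+T(19): 31≡5 → F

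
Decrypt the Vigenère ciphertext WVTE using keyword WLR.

Repeat the key across the ciphertext: WLRW
W(22)−W(22): 0 → A
V(21)−L(11): 10 → K
T(19)−R(17): 2 → C
E(4)−W(22): -18≡8 → I

AKCI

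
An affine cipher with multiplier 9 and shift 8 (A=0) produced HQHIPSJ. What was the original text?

XYXAVED

The inverse of 9 mod 26 is 3, since 9·3=27≡1. Apply D(y)=3·(y−8) mod 26:
H(7): 3·(7−8)=-3≡23 → X
Q(16): 3·(16−8)=24 → Y
H(7): 3·(7−8)=-3≡23 → X
I(8): 3·(8−8)=0 → A
P(15): 3·(15−8)=21 → V
S(18): 3·(18−8)=30≡4 → E
J(9): 3·(9−8)=3 → D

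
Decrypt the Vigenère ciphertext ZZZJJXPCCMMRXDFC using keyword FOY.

ULBEVZKOEHYTSPHX

Repeat the key across the ciphertext: FOYFOYFOYFOYFOYF
Z(25)−F(5): 20 → U
Z(25)−O(14): 11 → L
Z(25)−Y(24): 1 → B
J(9)−F(5): 4 → E
J(9)−O(14): -5≡21 → V
X(23)−Y(24): -1≡25 → Z
P(15)−F(5): 10 → K
C(2)−O(14): -12≡14 → O
C(2)−Y(24): -22≡4 → E
M(12)−F(5): 7 → H
M(12)−O(14): -2≡24 → Y
R(17)−Y(24): -7≡19 → T
X(23)−F(5): 18 → S
D(3)−O(14): -11≡15 → P
F(5)−Y(24): -19≡7 → H
C(2)−F(5): -3≡23 → X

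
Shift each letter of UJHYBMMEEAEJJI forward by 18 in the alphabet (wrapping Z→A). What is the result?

MBZQTEEWWSWBBA

U(20): 20+18=38≡12 → M
J(9): 9+18=27≡1 → B
H(7): 7+18=25 → Z
Y(24): 24+18=42≡16 → Q
B(1): 1+18=19 → T
M(12): 12+18=30≡4 → E
M(12): 12+18=30≡4 → E
E(4): 4+18=22 → W
E(4): 4+18=22 → W
A(0): 0+18=18 → S
E(4): 4+18=22 → W
J(9): 9+18=27≡1 → B
J(9): 9+18=27≡1 → B
I(8): 8+18=26≡0 → A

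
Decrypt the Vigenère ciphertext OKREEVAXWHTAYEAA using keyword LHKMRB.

DDHSNUPQMVCZNXQO

Repeat the key across the ciphertext: LHKMRBLHKMRBLHKM
O(14)−L(11): 3 → D
K(10)−H(7): 3 → D
R(17)−K(10): 7 → H
E(4)−M(12): -8≡18 → S
E(4)−R(17): -13≡13 → N
V(21)−B(1): 20 → U
A(0)−L(11): -11≡15 → P
X(23)−H(7): 16 → Q
W(22)−K(10): 12 → M
H(7)−M(12): -5≡21 → V
T(19)−R(17): 2 → C
A(0)−B(1): -1≡25 → Z
Y(24)−L(11): 13 → N
E(4)−H(7): -3≡23 → X
A(0)−K(10): -10≡16 → Q
A(0)−M(12): -12≡14 → O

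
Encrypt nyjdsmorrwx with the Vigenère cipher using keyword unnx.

Repeat the key across the message: unnxunnxunn
n(13)+u(20): 33≡7 → h
y(24)+n(13): 37≡11 → l
j(9)+n(13): 22 → w
d(3)+x(23): 26≡0 → a
s(18)+u(20): 38≡12 → m
m(12)+n(13): 25 → z
o(14)+n(13): 27≡1 → b
r(17)+x(23): 40≡14 → o
r(17)+u(20): 37≡11 → l
w(22)+n(13): 35≡9 → j
x(23)+n(13): 36≡10 → k

hlwamzboljk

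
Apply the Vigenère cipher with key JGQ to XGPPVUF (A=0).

Repeat the key across the message: JGQJGQJ
X(23)+J(9): 32≡6 → G
G(6)+G(6): 12 → M
P(15)+Q(16): 31≡5 → F
P(15)+J(9): 24 → Y
V(21)+G(6): 27≡1 → B
U(20)+Q(16): 36≡10 → K
F(5)+J(9): 14 → O

GMFYBKO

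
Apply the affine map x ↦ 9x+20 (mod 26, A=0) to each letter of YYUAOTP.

Y(24): 9·24+20=236≡2 → C
Y(24): 9·24+20=236≡2 → C
U(20): 9·20+20=200≡18 → S
A(0): 9·0+20=20 → U
O(14): 9·14+20=146≡16 → Q
T(19): 9·19+20=191≡9 → J
P(15): 9·15+20=155≡25 → Z

CCSUQJZ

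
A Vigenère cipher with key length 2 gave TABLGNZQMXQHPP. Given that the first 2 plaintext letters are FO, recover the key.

OM

Subtract each crib letter from the matching ciphertext letter (mod 26):
T(19)−F(5)=14 → O
A(0)−O(14)=-14≡12 → M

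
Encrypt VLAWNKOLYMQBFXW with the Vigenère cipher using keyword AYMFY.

Repeat the key across the message: AYMFYAYMFYAYMFY
V(21)+A(0): 21 → V
L(11)+Y(24): 35≡9 → J
A(0)+M(12): 12 → M
W(22)+F(5): 27≡1 → B
N(13)+Y(24): 37≡11 → L
K(10)+A(0): 10 → K
O(14)+Y(24): 38≡12 → M
L(11)+M(12): 23 → X
Y(24)+F(5): 29≡3 → D
M(12)+Y(24): 36≡10 → K
Q(16)+A(0): 16 → Q
B(1)+Y(24): 25 → Z
F(5)+M(12): 17 → R
X(23)+F(5): 28≡2 → C
W(22)+Y(24): 46≡20 → U

VJMBLKMXDKQZRCU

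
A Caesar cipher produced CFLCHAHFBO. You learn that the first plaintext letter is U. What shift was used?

From the crib: C(2)−U(20)=-18≡8, so the shift is 8.

8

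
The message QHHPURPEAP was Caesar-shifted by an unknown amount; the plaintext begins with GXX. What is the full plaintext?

From the crib: Q(16)−G(6)=10, so the shift is 10.
Subtract 10 from each ciphertext letter:
Q(16): 16−10=6 → G
H(7): 7−10=-3≡23 → X
H(7): 7−10=-3≡23 → X
P(15): 15−10=5 → F
U(20): 20−10=10 → K
R(17): 17−10=7 → H
P(15): 15−10=5 → F
E(4): 4−10=-6≡20 → U
A(0): 0−10=-10≡16 → Q
P(15): 15−10=5 → F

GXXFKHFUQF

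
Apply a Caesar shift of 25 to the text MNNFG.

LMMEF

M(12): 12+25=37≡11 → L
N(13): 13+25=38≡12 → M
N(13): 13+25=38≡12 → M
F(5): 5+25=30≡4 → E
G(6): 6+25=31≡5 → F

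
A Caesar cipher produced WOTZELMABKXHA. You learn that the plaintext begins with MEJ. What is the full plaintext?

From the crib: W(22)−M(12)=10, so the shift is 10.
Subtract 10 from each ciphertext letter:
W(22): 22−10=12 → M
O(14): 14−10=4 → E
T(19): 19−10=9 → J
Z(25): 25−10=15 → P
E(4): 4−10=-6≡20 → U
L(11): 11−10=1 → B
M(12): 12−10=2 → C
A(0): 0−10=-10≡16 → Q
B(1): 1−10=-9≡17 → R
K(10): 10−10=0 → A
X(23): 23−10=13 → N
H(7): 7−10=-3≡23 → X
A(0): 0−10=-10≡16 → Q

MEJPUBCQRANXQ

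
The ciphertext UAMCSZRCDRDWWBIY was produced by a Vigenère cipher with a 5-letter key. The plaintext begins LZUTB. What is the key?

Subtract each crib letter from the matching ciphertext letter (mod 26):
U(20)−L(11)=9 → J
A(0)−Z(25)=-25≡1 → B
M(12)−U(20)=-8≡18 → S
C(2)−T(19)=-17≡9 → J
S(18)−B(1)=17 → R

JBSJR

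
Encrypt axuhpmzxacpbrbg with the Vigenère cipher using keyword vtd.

Repeat the key across the message: vtdvtdvtdvtdvtd
a(0)+v(21): 21 → v
x(23)+t(19): 42≡16 → q
u(20)+d(3): 23 → x
h(7)+v(21): 28≡2 → c
p(15)+t(19): 34≡8 → i
m(12)+d(3): 15 → p
z(25)+v(21): 46≡20 → u
x(23)+t(19): 42≡16 → q
a(0)+d(3): 3 → d
c(2)+v(21): 23 → x
p(15)+t(19): 34≡8 → i
b(1)+d(3): 4 → e
r(17)+v(21): 38≡12 → m
b(1)+t(19): 20 → u
g(6)+d(3): 9 → j

vqxcipuqdxiemuj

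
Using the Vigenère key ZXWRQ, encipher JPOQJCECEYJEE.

IMKHZBBYVOIBA

Repeat the key across the message: ZXWRQZXWRQZXW
J(9)+Z(25): 34≡8 → I
P(15)+X(23): 38≡12 → M
O(14)+W(22): 36≡10 → K
Q(16)+R(17): 33≡7 → H
J(9)+Q(16): 25 → Z
C(2)+Z(25): 27≡1 → B
E(4)+X(23): 27≡1 → B
C(2)+W(22): 24 → Y
E(4)+R(17): 21 → V
Y(24)+Q(16): 40≡14 → O
J(9)+Z(25): 34≡8 → I
E(4)+X(23): 27≡1 → B
E(4)+W(22): 26≡0 → A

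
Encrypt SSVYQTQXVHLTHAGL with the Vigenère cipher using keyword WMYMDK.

Repeat the key across the message: WMYMDKWMYMDKWMYM
S(18)+W(22): 40≡14 → O
S(18)+M(12): 30≡4 → E
V(21)+Y(24): 45≡19 → T
Y(24)+M(12): 36≡10 → K
Q(16)+D(3): 19 → T
T(19)+K(10): 29≡3 → D
Q(16)+W(22): 38≡12 → M
X(23)+M(12): 35≡9 → J
V(21)+Y(24): 45≡19 → T
H(7)+M(12): 19 → T
L(11)+D(3): 14 → O
T(19)+K(10): 29≡3 → D
H(7)+W(22): 29≡3 → D
A(0)+M(12): 12 → M
G(6)+Y(24): 30≡4 → E
L(11)+M(12): 23 → X

OETKTDMJTTODDMEX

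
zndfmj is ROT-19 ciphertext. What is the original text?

z(25): 25−19=6 → g
n(13): 13−19=-6≡20 → u
d(3): 3−19=-16≡10 → k
f(5): 5−19=-14≡12 → m
m(12): 12−19=-7≡19 → t
j(9): 9−19=-10≡16 → q

gukmtq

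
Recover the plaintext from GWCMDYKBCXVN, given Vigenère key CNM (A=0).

EJQKQMIOQVIB

Repeat the key across the ciphertext: CNMCNMCNMCNM
G(6)−C(2): 4 → E
W(22)−N(13): 9 → J
C(2)−M(12): -10≡16 → Q
M(12)−C(2): 10 → K
D(3)−N(13): -10≡16 → Q
Y(24)−M(12): 12 → M
K(10)−C(2): 8 → I
B(1)−N(13): -12≡14 → O
C(2)−M(12): -10≡16 → Q
X(23)−C(2): 21 → V
V(21)−N(13): 8 → I
N(13)−M(12): 1 → B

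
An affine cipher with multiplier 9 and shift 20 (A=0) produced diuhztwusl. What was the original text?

The inverse of 9 mod 26 is 3, since 9·3=27≡1. Apply D(y)=3·(y−20) mod 26:
d(3): 3·(3−20)=-51≡1 → b
i(8): 3·(8−20)=-36≡16 → q
u(20): 3·(20−20)=0 → a
h(7): 3·(7−20)=-39≡13 → n
z(25): 3·(25−20)=15 → p
t(19): 3·(19−20)=-3≡23 → x
w(22): 3·(22−20)=6 → g
u(20): 3·(20−20)=0 → a
s(18): 3·(18−20)=-6≡20 → u
l(11): 3·(11−20)=-27≡25 → z

bqanpxgauz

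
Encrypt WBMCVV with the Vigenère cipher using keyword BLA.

XMMDGV

Repeat the key across the message: BLABLA
W(22)+B(1): 23 → X
B(1)+L(11): 12 → M
M(12)+A(0): 12 → M
C(2)+B(1): 3 → D
V(21)+L(11): 32≡6 → G
V(21)+A(0): 21 → V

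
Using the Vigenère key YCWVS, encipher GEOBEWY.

EGKWWUA

Repeat the key across the message: YCWVSYC
G(6)+Y(24): 30≡4 → E
E(4)+C(2): 6 → G
O(14)+W(22): 36≡10 → K
B(1)+V(21): 22 → W
E(4)+S(18): 22 → W
W(22)+Y(24): 46≡20 → U
Y(24)+C(2): 26≡0 → A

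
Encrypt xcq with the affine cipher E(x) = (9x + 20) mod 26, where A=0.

x(23): 9·23+20=227≡19 → t
c(2): 9·2+20=38≡12 → m
q(16): 9·16+20=164≡8 → i

tmi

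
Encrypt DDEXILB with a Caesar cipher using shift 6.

D(3): 3+6=9 → J
D(3): 3+6=9 → J
E(4): 4+6=10 → K
X(23): 23+6=29≡3 → D
I(8): 8+6=14 → O
L(11): 11+6=17 → R
B(1): 1+6=7 → H

JJKDORH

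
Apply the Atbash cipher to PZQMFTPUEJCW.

KAJNUGKFVQXD

P(15) → K(10)
Z(25) → A(0)
Q(16) → J(9)
M(12) → N(13)
F(5) → U(20)
T(19) → G(6)
P(15) → K(10)
U(20) → F(5)
E(4) → V(21)
J(9) → Q(16)
C(2) → X(23)
W(22) → D(3)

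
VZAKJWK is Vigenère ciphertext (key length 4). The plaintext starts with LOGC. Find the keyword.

KLUI

Subtract each crib letter from the matching ciphertext letter (mod 26):
V(21)−L(11)=10 → K
Z(25)−O(14)=11 → L
A(0)−G(6)=-6≡20 → U
K(10)−C(2)=8 → I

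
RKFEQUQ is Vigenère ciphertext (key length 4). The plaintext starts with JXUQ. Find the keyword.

Subtract each crib letter from the matching ciphertext letter (mod 26):
R(17)−J(9)=8 → I
K(10)−X(23)=-13≡13 → N
F(5)−U(20)=-15≡11 → L
E(4)−Q(16)=-12≡14 → O

INLO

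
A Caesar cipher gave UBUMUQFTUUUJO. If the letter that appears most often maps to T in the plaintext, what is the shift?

The most frequent ciphertext letter is U (appears 6 times).
U is position 20; T is position 19.
Shift = 1.

1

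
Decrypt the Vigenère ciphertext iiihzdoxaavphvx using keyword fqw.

Repeat the key across the ciphertext: fqwfqwfqwfqwfqw
i(8)−f(5): 3 → d
i(8)−q(16): -8≡18 → s
i(8)−w(22): -14≡12 → m
h(7)−f(5): 2 → c
z(25)−q(16): 9 → j
d(3)−w(22): -19≡7 → h
o(14)−f(5): 9 → j
x(23)−q(16): 7 → h
a(0)−w(22): -22≡4 → e
a(0)−f(5): -5≡21 → v
v(21)−q(16): 5 → f
p(15)−w(22): -7≡19 → t
h(7)−f(5): 2 → c
v(21)−q(16): 5 → f
x(23)−w(22): 1 → b

dsmcjhjhevftcfb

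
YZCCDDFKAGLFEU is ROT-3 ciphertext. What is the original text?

VWZZAACHXDICBR

Y(24): 24−3=21 → V
Z(25): 25−3=22 → W
C(2): 2−3=-1≡25 → Z
C(2): 2−3=-1≡25 → Z
D(3): 3−3=0 → A
D(3): 3−3=0 → A
F(5): 5−3=2 → C
K(10): 10−3=7 → H
A(0): 0−3=-3≡23 → X
G(6): 6−3=3 → D
L(11): 11−3=8 → I
F(5): 5−3=2 → C
E(4): 4−3=1 → B
U(20): 20−3=17 → R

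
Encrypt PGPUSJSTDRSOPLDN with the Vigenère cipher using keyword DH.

SNSBVQVAGYVVSSGU

Repeat the key across the message: DHDHDHDHDHDHDHDH
P(15)+D(3): 18 → S
G(6)+H(7): 13 → N
P(15)+D(3): 18 → S
U(20)+H(7): 27≡1 → B
S(18)+D(3): 21 → V
J(9)+H(7): 16 → Q
S(18)+D(3): 21 → V
T(19)+H(7): 26≡0 → A
D(3)+D(3): 6 → G
R(17)+H(7): 24 → Y
S(18)+D(3): 21 → V
O(14)+H(7): 21 → V
P(15)+D(3): 18 → S
L(11)+H(7): 18 → S
D(3)+D(3): 6 → G
N(13)+H(7): 20 → U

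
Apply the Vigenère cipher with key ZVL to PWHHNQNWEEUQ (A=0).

Repeat the key across the message: ZVLZVLZVLZVL
P(15)+Z(25): 40≡14 → O
W(22)+V(21): 43≡17 → R
H(7)+L(11): 18 → S
H(7)+Z(25): 32≡6 → G
N(13)+V(21): 34≡8 → I
Q(16)+L(11): 27≡1 → B
N(13)+Z(25): 38≡12 → M
W(22)+V(21): 43≡17 → R
E(4)+L(11): 15 → P
E(4)+Z(25): 29≡3 → D
U(20)+V(21): 41≡15 → P
Q(16)+L(11): 27≡1 → B

ORSGIBMRPDPB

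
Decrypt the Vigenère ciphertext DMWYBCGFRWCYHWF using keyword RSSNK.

Repeat the key across the ciphertext: RSSNKRSSNKRSSNK
D(3)−R(17): -14≡12 → M
M(12)−S(18): -6≡20 → U
W(22)−S(18): 4 → E
Y(24)−N(13): 11 → L
B(1)−K(10): -9≡17 → R
C(2)−R(17): -15≡11 → L
G(6)−S(18): -12≡14 → O
F(5)−S(18): -13≡13 → N
R(17)−N(13): 4 → E
W(22)−K(10): 12 → M
C(2)−R(17): -15≡11 → L
Y(24)−S(18): 6 → G
H(7)−S(18): -11≡15 → P
W(22)−N(13): 9 → J
F(5)−K(10): -5≡21 → V

MUELRLONEMLGPJV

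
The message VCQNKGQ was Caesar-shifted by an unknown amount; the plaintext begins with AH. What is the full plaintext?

AHVSPLV

From the crib: V(21)−A(0)=21, so the shift is 21.
Subtract 21 from each ciphertext letter:
V(21): 21−21=0 → A
C(2): 2−21=-19≡7 → H
Q(16): 16−21=-5≡21 → V
N(13): 13−21=-8≡18 → S
K(10): 10−21=-11≡15 → P
G(6): 6−21=-15≡11 → L
Q(16): 16−21=-5≡21 → V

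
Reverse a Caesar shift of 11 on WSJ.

LHY

W(22): 22−11=11 → L
S(18): 18−11=7 → H
J(9): 9−11=-2≡24 → Y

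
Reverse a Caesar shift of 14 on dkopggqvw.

d(3): 3−14=-11≡15 → p
k(10): 10−14=-4≡22 → w
o(14): 14−14=0 → a
p(15): 15−14=1 → b
g(6): 6−14=-8≡18 → s
g(6): 6−14=-8≡18 → s
q(16): 16−14=2 → c
v(21): 21−14=7 → h
w(22): 22−14=8 → i

pwabsschi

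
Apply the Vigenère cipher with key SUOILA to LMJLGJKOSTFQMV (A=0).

Repeat the key across the message: SUOILASUOILASU
L(11)+S(18): 29≡3 → D
M(12)+U(20): 32≡6 → G
J(9)+O(14): 23 → X
L(11)+I(8): 19 → T
G(6)+L(11): 17 → R
J(9)+A(0): 9 → J
K(10)+S(18): 28≡2 → C
O(14)+U(20): 34≡8 → I
S(18)+O(14): 32≡6 → G
T(19)+I(8): 27≡1 → B
F(5)+L(11): 16 → Q
Q(16)+A(0): 16 → Q
M(12)+S(18): 30≡4 → E
V(21)+U(20): 41≡15 → P

DGXTRJCIGBQQEP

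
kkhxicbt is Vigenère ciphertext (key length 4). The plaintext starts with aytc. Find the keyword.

Subtract each crib letter from the matching ciphertext letter (mod 26):
k(10)−a(0)=10 → k
k(10)−y(24)=-14≡12 → m
h(7)−t(19)=-12≡14 → o
x(23)−c(2)=21 → v

kmov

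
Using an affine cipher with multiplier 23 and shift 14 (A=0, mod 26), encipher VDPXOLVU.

V(21): 23·21+14=497≡3 → D
D(3): 23·3+14=83≡5 → F
P(15): 23·15+14=359≡21 → V
X(23): 23·23+14=543≡23 → X
O(14): 23·14+14=336≡24 → Y
L(11): 23·11+14=267≡7 → H
V(21): 23·21+14=497≡3 → D
U(20): 23·20+14=474≡6 → G

DFVXYHDG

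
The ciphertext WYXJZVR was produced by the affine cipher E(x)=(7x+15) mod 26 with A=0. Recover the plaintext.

The inverse of 7 mod 26 is 15, since 7·15=105≡1. Apply D(y)=15·(y−15) mod 26:
W(22): 15·(22−15)=105≡1 → B
Y(24): 15·(24−15)=135≡5 → F
X(23): 15·(23−15)=120≡16 → Q
J(9): 15·(9−15)=-90≡14 → O
Z(25): 15·(25−15)=150≡20 → U
V(21): 15·(21−15)=90≡12 → M
R(17): 15·(17−15)=30≡4 → E

BFQOUME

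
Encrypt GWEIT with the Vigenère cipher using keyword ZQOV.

FMSDS

Repeat the key across the message: ZQOVZ
G(6)+Z(25): 31≡5 → F
W(22)+Q(16): 38≡12 → M
E(4)+O(14): 18 → S
I(8)+V(21): 29≡3 → D
T(19)+Z(25): 44≡18 → S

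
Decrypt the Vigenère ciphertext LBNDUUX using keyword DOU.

INTAGAU

Repeat the key across the ciphertext: DOUDOUD
L(11)−D(3): 8 → I
B(1)−O(14): -13≡13 → N
N(13)−U(20): -7≡19 → T
D(3)−D(3): 0 → A
U(20)−O(14): 6 → G
U(20)−U(20): 0 → A
X(23)−D(3): 20 → U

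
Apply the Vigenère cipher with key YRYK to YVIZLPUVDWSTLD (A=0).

WMGJJGSFBNQDJU

Repeat the key across the message: YRYKYRYKYRYKYR
Y(24)+Y(24): 48≡22 → W
V(21)+R(17): 38≡12 → M
I(8)+Y(24): 32≡6 → G
Z(25)+K(10): 35≡9 → J
L(11)+Y(24): 35≡9 → J
P(15)+R(17): 32≡6 → G
U(20)+Y(24): 44≡18 → S
V(21)+K(10): 31≡5 → F
D(3)+Y(24): 27≡1 → B
W(22)+R(17): 39≡13 → N
S(18)+Y(24): 42≡16 → Q
T(19)+K(10): 29≡3 → D
L(11)+Y(24): 35≡9 → J
D(3)+R(17): 20 → U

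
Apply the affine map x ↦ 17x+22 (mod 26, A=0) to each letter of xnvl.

xjpb

x(23): 17·23+22=413≡23 → x
n(13): 17·13+22=243≡9 → j
v(21): 17·21+22=379≡15 → p
l(11): 17·11+22=209≡1 → b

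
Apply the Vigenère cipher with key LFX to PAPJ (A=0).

AFMU

Repeat the key across the message: LFXL
P(15)+L(11): 26≡0 → A
A(0)+F(5): 5 → F
P(15)+X(23): 38≡12 → M
J(9)+L(11): 20 → U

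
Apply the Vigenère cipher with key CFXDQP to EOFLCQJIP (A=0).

Repeat the key across the message: CFXDQPCFX
E(4)+C(2): 6 → G
O(14)+F(5): 19 → T
F(5)+X(23): 28≡2 → C
L(11)+D(3): 14 → O
C(2)+Q(16): 18 → S
Q(16)+P(15): 31≡5 → F
J(9)+C(2): 11 → L
I(8)+F(5): 13 → N
P(15)+X(23): 38≡12 → M

GTCOSFLNM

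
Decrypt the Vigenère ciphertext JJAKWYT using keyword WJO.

Repeat the key across the ciphertext: WJOWJOW
J(9)−W(22): -13≡13 → N
J(9)−J(9): 0 → A
A(0)−O(14): -14≡12 → M
K(10)−W(22): -12≡14 → O
W(22)−J(9): 13 → N
Y(24)−O(14): 10 → K
T(19)−W(22): -3≡23 → X

NAMONKX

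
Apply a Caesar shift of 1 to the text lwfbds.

mxgcet

l(11): 11+1=12 → m
w(22): 22+1=23 → x
f(5): 5+1=6 → g
b(1): 1+1=2 → c
d(3): 3+1=4 → e
s(18): 18+1=19 → t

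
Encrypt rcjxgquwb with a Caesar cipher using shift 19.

r(17): 17+19=36≡10 → k
c(2): 2+19=21 → v
j(9): 9+19=28≡2 → c
x(23): 23+19=42≡16 → q
g(6): 6+19=25 → z
q(16): 16+19=35≡9 → j
u(20): 20+19=39≡13 → n
w(22): 22+19=41≡15 → p
b(1): 1+19=20 → u

kvcqzjnpu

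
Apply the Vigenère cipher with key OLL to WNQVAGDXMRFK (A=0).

KYBJLRRIXFQV

Repeat the key across the message: OLLOLLOLLOLL
W(22)+O(14): 36≡10 → K
N(13)+L(11): 24 → Y
Q(16)+L(11): 27≡1 → B
V(21)+O(14): 35≡9 → J
A(0)+L(11): 11 → L
G(6)+L(11): 17 → R
D(3)+O(14): 17 → R
X(23)+L(11): 34≡8 → I
M(12)+L(11): 23 → X
R(17)+O(14): 31≡5 → F
F(5)+L(11): 16 → Q
K(10)+L(11): 21 → V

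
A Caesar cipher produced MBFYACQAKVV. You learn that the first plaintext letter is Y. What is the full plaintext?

YNRKMOCMWHH

From the crib: M(12)−Y(24)=-12≡14, so the shift is 14.
Subtract 14 from each ciphertext letter:
M(12): 12−14=-2≡24 → Y
B(1): 1−14=-13≡13 → N
F(5): 5−14=-9≡17 → R
Y(24): 24−14=10 → K
A(0): 0−14=-14≡12 → M
C(2): 2−14=-12≡14 → O
Q(16): 16−14=2 → C
A(0): 0−14=-14≡12 → M
K(10): 10−14=-4≡22 → W
V(21): 21−14=7 → H
V(21): 21−14=7 → H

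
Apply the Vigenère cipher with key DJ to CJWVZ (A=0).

FSZEC

Repeat the key across the message: DJDJD
C(2)+D(3): 5 → F
J(9)+J(9): 18 → S
W(22)+D(3): 25 → Z
V(21)+J(9): 30≡4 → E
Z(25)+D(3): 28≡2 → C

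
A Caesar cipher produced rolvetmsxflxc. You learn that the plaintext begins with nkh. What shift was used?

From the crib: r(17)−n(13)=4, so the shift is 4.

4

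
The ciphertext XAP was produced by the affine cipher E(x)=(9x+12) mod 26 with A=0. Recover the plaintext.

HQJ

The inverse of 9 mod 26 is 3, since 9·3=27≡1. Apply D(y)=3·(y−12) mod 26:
X(23): 3·(23−12)=33≡7 → H
A(0): 3·(0−12)=-36≡16 → Q
P(15): 3·(15−12)=9 → J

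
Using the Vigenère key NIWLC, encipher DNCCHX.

QVYNJK

Repeat the key across the message: NIWLCN
D(3)+N(13): 16 → Q
N(13)+I(8): 21 → V
C(2)+W(22): 24 → Y
C(2)+L(11): 13 → N
H(7)+C(2): 9 → J
X(23)+N(13): 36≡10 → K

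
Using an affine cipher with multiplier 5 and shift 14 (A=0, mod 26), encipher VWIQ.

PUCQ

V(21): 5·21+14=119≡15 → P
W(22): 5·22+14=124≡20 → U
I(8): 5·8+14=54≡2 → C
Q(16): 5·16+14=94≡16 → Q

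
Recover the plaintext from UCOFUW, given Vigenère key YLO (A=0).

Repeat the key across the ciphertext: YLOYLO
U(20)−Y(24): -4≡22 → W
C(2)−L(11): -9≡17 → R
O(14)−O(14): 0 → A
F(5)−Y(24): -19≡7 → H
U(20)−L(11): 9 → J
W(22)−O(14): 8 → I

WRAHJI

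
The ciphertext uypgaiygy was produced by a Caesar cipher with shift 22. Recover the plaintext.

u(20): 20−22=-2≡24 → y
y(24): 24−22=2 → c
p(15): 15−22=-7≡19 → t
g(6): 6−22=-16≡10 → k
a(0): 0−22=-22≡4 → e
i(8): 8−22=-14≡12 → m
y(24): 24−22=2 → c
g(6): 6−22=-16≡10 → k
y(24): 24−22=2 → c

yctkemckc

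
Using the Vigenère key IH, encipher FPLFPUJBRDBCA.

NWTMXBRIZKJJI

Repeat the key across the message: IHIHIHIHIHIHI
F(5)+I(8): 13 → N
P(15)+H(7): 22 → W
L(11)+I(8): 19 → T
F(5)+H(7): 12 → M
P(15)+I(8): 23 → X
U(20)+H(7): 27≡1 → B
J(9)+I(8): 17 → R
B(1)+H(7): 8 → I
R(17)+I(8): 25 → Z
D(3)+H(7): 10 → K
B(1)+I(8): 9 → J
C(2)+H(7): 9 → J
A(0)+I(8): 8 → I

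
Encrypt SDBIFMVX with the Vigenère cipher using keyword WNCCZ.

OQDKEIIZ

Repeat the key across the message: WNCCZWNC
S(18)+W(22): 40≡14 → O
D(3)+N(13): 16 → Q
B(1)+C(2): 3 → D
I(8)+C(2): 10 → K
F(5)+Z(25): 30≡4 → E
M(12)+W(22): 34≡8 → I
V(21)+N(13): 34≡8 → I
X(23)+C(2): 25 → Z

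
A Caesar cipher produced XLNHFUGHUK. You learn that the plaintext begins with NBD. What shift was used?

From the crib: X(23)−N(13)=10, so the shift is 10.

10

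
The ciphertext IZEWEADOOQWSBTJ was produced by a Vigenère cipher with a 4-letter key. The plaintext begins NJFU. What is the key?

VQZC

Subtract each crib letter from the matching ciphertext letter (mod 26):
I(8)−N(13)=-5≡21 → V
Z(25)−J(9)=16 → Q
E(4)−F(5)=-1≡25 → Z
W(22)−U(20)=2 → C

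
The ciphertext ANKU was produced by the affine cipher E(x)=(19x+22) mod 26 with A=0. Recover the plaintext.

The inverse of 19 mod 26 is 11, since 19·11=209≡1. Apply D(y)=11·(y−22) mod 26:
A(0): 11·(0−22)=-242≡18 → S
N(13): 11·(13−22)=-99≡5 → F
K(10): 11·(10−22)=-132≡24 → Y
U(20): 11·(20−22)=-22≡4 → E

SFYE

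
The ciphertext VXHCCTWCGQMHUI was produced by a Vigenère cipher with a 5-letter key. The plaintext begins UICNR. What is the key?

Subtract each crib letter from the matching ciphertext letter (mod 26):
V(21)−U(20)=1 → B
X(23)−I(8)=15 → P
H(7)−C(2)=5 → F
C(2)−N(13)=-11≡15 → P
C(2)−R(17)=-15≡11 → L

BPFPL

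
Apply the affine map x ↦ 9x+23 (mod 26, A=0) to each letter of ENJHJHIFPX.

E(4): 9·4+23=59≡7 → H
N(13): 9·13+23=140≡10 → K
J(9): 9·9+23=104≡0 → A
H(7): 9·7+23=86≡8 → I
J(9): 9·9+23=104≡0 → A
H(7): 9·7+23=86≡8 → I
I(8): 9·8+23=95≡17 → R
F(5): 9·5+23=68≡16 → Q
P(15): 9·15+23=158≡2 → C
X(23): 9·23+23=230≡22 → W

HKAIAIRQCW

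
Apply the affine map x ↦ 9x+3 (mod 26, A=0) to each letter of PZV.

P(15): 9·15+3=138≡8 → I
Z(25): 9·25+3=228≡20 → U
V(21): 9·21+3=192≡10 → K

IUK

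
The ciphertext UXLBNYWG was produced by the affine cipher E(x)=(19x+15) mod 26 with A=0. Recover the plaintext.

DKICEVZF

The inverse of 19 mod 26 is 11, since 19·11=209≡1. Apply D(y)=11·(y−15) mod 26:
U(20): 11·(20−15)=55≡3 → D
X(23): 11·(23−15)=88≡10 → K
L(11): 11·(11−15)=-44≡8 → I
B(1): 11·(1−15)=-154≡2 → C
N(13): 11·(13−15)=-22≡4 → E
Y(24): 11·(24−15)=99≡21 → V
W(22): 11·(22−15)=77≡25 → Z
G(6): 11·(6−15)=-99≡5 → F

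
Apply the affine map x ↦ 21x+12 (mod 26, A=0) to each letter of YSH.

Y(24): 21·24+12=516≡22 → W
S(18): 21·18+12=390≡0 → A
H(7): 21·7+12=159≡3 → D

WAD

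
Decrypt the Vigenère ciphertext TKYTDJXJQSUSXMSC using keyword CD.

RHWQBGVGOPSPVJQZ

Repeat the key across the ciphertext: CDCDCDCDCDCDCDCD
T(19)−C(2): 17 → R
K(10)−D(3): 7 → H
Y(24)−C(2): 22 → W
T(19)−D(3): 16 → Q
D(3)−C(2): 1 → B
J(9)−D(3): 6 → G
X(23)−C(2): 21 → V
J(9)−D(3): 6 → G
Q(16)−C(2): 14 → O
S(18)−D(3): 15 → P
U(20)−C(2): 18 → S
S(18)−D(3): 15 → P
X(23)−C(2): 21 → V
M(12)−D(3): 9 → J
S(18)−C(2): 16 → Q
C(2)−D(3): -1≡25 → Z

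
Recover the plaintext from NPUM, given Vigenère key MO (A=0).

Repeat the key across the ciphertext: MOMO
N(13)−M(12): 1 → B
P(15)−O(14): 1 → B
U(20)−M(12): 8 → I
M(12)−O(14): -2≡24 → Y

BBIY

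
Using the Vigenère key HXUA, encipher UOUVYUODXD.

BLOVFRIDEA

Repeat the key across the message: HXUAHXUAHX
U(20)+H(7): 27≡1 → B
O(14)+X(23): 37≡11 → L
U(20)+U(20): 40≡14 → O
V(21)+A(0): 21 → V
Y(24)+H(7): 31≡5 → F
U(20)+X(23): 43≡17 → R
O(14)+U(20): 34≡8 → I
D(3)+A(0): 3 → D
X(23)+H(7): 30≡4 → E
D(3)+X(23): 26≡0 → A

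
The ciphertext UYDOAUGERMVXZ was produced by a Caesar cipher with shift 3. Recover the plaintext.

U(20): 20−3=17 → R
Y(24): 24−3=21 → V
D(3): 3−3=0 → A
O(14): 14−3=11 → L
A(0): 0−3=-3≡23 → X
U(20): 20−3=17 → R
G(6): 6−3=3 → D
E(4): 4−3=1 → B
R(17): 17−3=14 → O
M(12): 12−3=9 → J
V(21): 21−3=18 → S
X(23): 23−3=20 → U
Z(25): 25−3=22 → W

RVALXRDBOJSUW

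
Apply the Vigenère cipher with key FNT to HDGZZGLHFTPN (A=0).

Repeat the key across the message: FNTFNTFNTFNT
H(7)+F(5): 12 → M
D(3)+N(13): 16 → Q
G(6)+T(19): 25 → Z
Z(25)+F(5): 30≡4 → E
Z(25)+N(13): 38≡12 → M
G(6)+T(19): 25 → Z
L(11)+F(5): 16 → Q
H(7)+N(13): 20 → U
F(5)+T(19): 24 → Y
T(19)+F(5): 24 → Y
P(15)+N(13): 28≡2 → C
N(13)+T(19): 32≡6 → G

MQZEMZQUYYCG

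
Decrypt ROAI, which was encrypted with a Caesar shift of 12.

R(17): 17−12=5 → F
O(14): 14−12=2 → C
A(0): 0−12=-12≡14 → O
I(8): 8−12=-4≡22 → W

FCOW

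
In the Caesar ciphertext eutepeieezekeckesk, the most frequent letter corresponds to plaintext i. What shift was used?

22

The most frequent ciphertext letter is e (appears 8 times).
e is position 4; i is position 8.
Shift = -4≡22.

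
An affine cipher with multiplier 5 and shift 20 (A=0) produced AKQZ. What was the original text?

The inverse of 5 mod 26 is 21, since 5·21=105≡1. Apply D(y)=21·(y−20) mod 26:
A(0): 21·(0−20)=-420≡22 → W
K(10): 21·(10−20)=-210≡24 → Y
Q(16): 21·(16−20)=-84≡20 → U
Z(25): 21·(25−20)=105≡1 → B

WYUB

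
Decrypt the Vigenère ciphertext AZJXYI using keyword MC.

OXXVMG

Repeat the key across the ciphertext: MCMCMC
A(0)−M(12): -12≡14 → O
Z(25)−C(2): 23 → X
J(9)−M(12): -3≡23 → X
X(23)−C(2): 21 → V
Y(24)−M(12): 12 → M
I(8)−C(2): 6 → G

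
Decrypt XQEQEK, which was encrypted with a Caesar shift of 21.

X(23): 23−21=2 → C
Q(16): 16−21=-5≡21 → V
E(4): 4−21=-17≡9 → J
Q(16): 16−21=-5≡21 → V
E(4): 4−21=-17≡9 → J
K(10): 10−21=-11≡15 → P

CVJVJP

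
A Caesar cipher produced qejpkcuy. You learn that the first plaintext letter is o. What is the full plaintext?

From the crib: q(16)−o(14)=2, so the shift is 2.
Subtract 2 from each ciphertext letter:
q(16): 16−2=14 → o
e(4): 4−2=2 → c
j(9): 9−2=7 → h
p(15): 15−2=13 → n
k(10): 10−2=8 → i
c(2): 2−2=0 → a
u(20): 20−2=18 → s
y(24): 24−2=22 → w

ochniasw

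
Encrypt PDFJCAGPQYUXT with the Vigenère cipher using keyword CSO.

RVTLUOIHEAMLV

Repeat the key across the message: CSOCSOCSOCSOC
P(15)+C(2): 17 → R
D(3)+S(18): 21 → V
F(5)+O(14): 19 → T
J(9)+C(2): 11 → L
C(2)+S(18): 20 → U
A(0)+O(14): 14 → O
G(6)+C(2): 8 → I
P(15)+S(18): 33≡7 → H
Q(16)+O(14): 30≡4 → E
Y(24)+C(2): 26≡0 → A
U(20)+S(18): 38≡12 → M
X(23)+O(14): 37≡11 → L
T(19)+C(2): 21 → V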